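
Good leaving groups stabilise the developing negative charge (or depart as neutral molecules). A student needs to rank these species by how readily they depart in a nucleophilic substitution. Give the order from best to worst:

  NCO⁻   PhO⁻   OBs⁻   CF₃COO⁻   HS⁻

Rank by basicity of the departing species: weakest base leaves most easily.
OBs⁻: pKₐ(p-BrC₆H₄SO₃H) ≈ -2.8
CF₃COO⁻: pKₐ(CF₃COOH) ≈ 0.2
NCO⁻: pKₐ(HOCN) ≈ 3.5 — resonance between N and O
HS⁻: pKₐ(H₂S) ≈ 7 — larger and more polarisable than the oxygen analogue
PhO⁻: pKₐ(C₆H₅OH (phenol)) ≈ 10 — resonance into the ring helps, but still a poor LG

OBs⁻ > CF₃COO⁻ > NCO⁻ > HS⁻ > PhO⁻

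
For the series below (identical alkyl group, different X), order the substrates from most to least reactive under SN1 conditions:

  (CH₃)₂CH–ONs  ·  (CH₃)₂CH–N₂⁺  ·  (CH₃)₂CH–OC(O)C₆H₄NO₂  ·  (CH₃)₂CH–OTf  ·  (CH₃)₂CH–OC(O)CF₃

(CH₃)₂CH–N₂⁺ > (CH₃)₂CH–OTf > (CH₃)₂CH–ONs > (CH₃)₂CH–OC(O)CF₃ > (CH₃)₂CH–OC(O)C₆H₄NO₂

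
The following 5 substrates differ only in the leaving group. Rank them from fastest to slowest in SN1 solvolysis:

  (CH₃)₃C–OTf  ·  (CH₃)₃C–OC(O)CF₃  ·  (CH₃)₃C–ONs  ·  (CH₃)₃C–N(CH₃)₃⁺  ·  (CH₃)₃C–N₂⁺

(CH₃)₃C–N₂⁺ > (CH₃)₃C–OTf > (CH₃)₃C–ONs > (CH₃)₃C–OC(O)CF₃ > (CH₃)₃C–N(CH₃)₃⁺

The skeletons are identical, so relative rate is governed entirely by leaving-group ability.
A good leaving group is a weak base: the lower the pKₐ of its conjugate acid, the more readily it departs.
(CH₃)₃C–N₂⁺ loses N₂: no meaningful conjugate acid; N₂ departs as an exceptionally stable neutral molecule
(CH₃)₃C–OTf loses OTf⁻: pKₐ(CF₃SO₃H (triflic acid)) ≈ -14
(CH₃)₃C–ONs loses ONs⁻: pKₐ(p-O₂NC₆H₄SO₃H) ≈ -3.5
(CH₃)₃C–OC(O)CF₃ loses CF₃COO⁻: pKₐ(CF₃COOH) ≈ 0.2
(CH₃)₃C–N(CH₃)₃⁺ loses NR'₃: pKₐ(R'₃NH⁺) ≈ 10.7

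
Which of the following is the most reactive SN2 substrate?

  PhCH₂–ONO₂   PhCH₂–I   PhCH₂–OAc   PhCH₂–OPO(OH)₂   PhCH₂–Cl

PhCH₂–I

With the same alkyl group throughout, only the leaving group differentiates the rates.
The more stable X⁻ (or X) is on its own — i.e. the weaker a base it is — the better a leaving group it makes.
PhCH₂–I loses I⁻: pKₐ(HI) ≈ -10
PhCH₂–Cl loses Cl⁻: pKₐ(HCl) ≈ -7
PhCH₂–ONO₂ loses NO₃⁻: pKₐ(HNO₃) ≈ -1.3
PhCH₂–OPO(OH)₂ loses H₂PO₄⁻: pKₐ(H₃PO₄) ≈ 2.1
PhCH₂–OAc loses AcO⁻: pKₐ(CH₃COOH) ≈ 4.8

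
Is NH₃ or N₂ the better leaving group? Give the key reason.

N₂ is the better leaving group.
N₂ is the ultimate leaving group — it departs as an exceptionally stable neutral molecule, whereas NH₃ (pKₐ(NH₄⁺) ≈ 9.2) is far more basic.

N₂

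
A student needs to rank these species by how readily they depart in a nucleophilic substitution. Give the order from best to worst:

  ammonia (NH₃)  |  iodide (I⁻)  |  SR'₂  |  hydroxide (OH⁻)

iodide (I⁻) > SR'₂ > ammonia (NH₃) > hydroxide (OH⁻)

iodide (I⁻): pKₐ(HI) ≈ -10 — large, highly polarisable; very weak base
SR'₂: pKₐ(R'₂SH⁺) ≈ -7 — neutral; leaves from a sulfonium salt (R–SR'₂⁺)
ammonia (NH₃): pKₐ(NH₄⁺) ≈ 9.2
hydroxide (OH⁻): pKₐ(H₂O) ≈ 15.7 — strong base; essentially never leaves without prior activation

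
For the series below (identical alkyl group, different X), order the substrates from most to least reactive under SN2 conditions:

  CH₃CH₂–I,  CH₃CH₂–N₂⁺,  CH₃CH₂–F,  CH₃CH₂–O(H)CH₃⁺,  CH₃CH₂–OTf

The skeletons are identical, so relative rate is governed entirely by leaving-group ability.
Leaving-group ability tracks the stability of the departed species; conjugate-acid pKₐ is the usual yardstick (lower pKₐ → better LG).
CH₃CH₂–N₂⁺ loses N₂: no meaningful conjugate acid; N₂ departs as an exceptionally stable neutral molecule
CH₃CH₂–OTf loses OTf⁻: pKₐ(CF₃SO₃H (triflic acid)) ≈ -14
CH₃CH₂–I loses I⁻: pKₐ(HI) ≈ -10
CH₃CH₂–O(H)CH₃⁺ loses R'OH: pKₐ(R'OH₂⁺) ≈ -2.4
CH₃CH₂–F loses F⁻: pKₐ(HF) ≈ 3.2

CH₃CH₂–N₂⁺ > CH₃CH₂–OTf > CH₃CH₂–I > CH₃CH₂–O(H)CH₃⁺ > CH₃CH₂–F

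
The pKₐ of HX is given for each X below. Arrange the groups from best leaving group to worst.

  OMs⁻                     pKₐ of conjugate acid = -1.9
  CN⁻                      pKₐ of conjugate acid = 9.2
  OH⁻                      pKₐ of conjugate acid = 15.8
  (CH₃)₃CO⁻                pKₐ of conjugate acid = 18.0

Lower conjugate-acid pKₐ ⇒ weaker base ⇒ better leaving group.
Sorting by the given values: OMs⁻ (-1.9), CN⁻ (9.2), OH⁻ (15.8), (CH₃)₃CO⁻ (18.0).

OMs⁻ > CN⁻ > OH⁻ > (CH₃)₃CO⁻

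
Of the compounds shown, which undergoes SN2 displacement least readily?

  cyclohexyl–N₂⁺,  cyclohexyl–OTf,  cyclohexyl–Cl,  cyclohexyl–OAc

Identical carbon frameworks mean the comparison reduces to leaving-group quality.
A good leaving group is a weak base: the lower the pKₐ of its conjugate acid, the more readily it departs.
cyclohexyl–N₂⁺ loses N₂: no meaningful conjugate acid; N₂ departs as an exceptionally stable neutral molecule
cyclohexyl–OTf loses OTf⁻: pKₐ(CF₃SO₃H (triflic acid)) ≈ -14
cyclohexyl–Cl loses Cl⁻: pKₐ(HCl) ≈ -7
cyclohexyl–OAc loses AcO⁻: pKₐ(CH₃COOH) ≈ 4.8

cyclohexyl–OAc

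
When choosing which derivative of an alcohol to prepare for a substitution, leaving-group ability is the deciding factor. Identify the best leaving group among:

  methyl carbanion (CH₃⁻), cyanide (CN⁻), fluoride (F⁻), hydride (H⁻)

fluoride (F⁻)

fluoride (F⁻): pKₐ(HF) ≈ 3.2
cyanide (CN⁻): pKₐ(HCN) ≈ 9.2
hydride (H⁻): pKₐ(H₂) ≈ 36
methyl carbanion (CH₃⁻): pKₐ(CH₄) ≈ 48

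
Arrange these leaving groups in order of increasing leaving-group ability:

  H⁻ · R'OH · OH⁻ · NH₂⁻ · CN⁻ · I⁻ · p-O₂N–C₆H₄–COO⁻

The more stable X⁻ (or X) is on its own — i.e. the weaker a base it is — the better a leaving group it makes.
I⁻: pKₐ(HI) ≈ -10
R'OH: pKₐ(R'OH₂⁺) ≈ -2.4
p-O₂N–C₆H₄–COO⁻: pKₐ(p-nitrobenzoic acid) ≈ 3.4
CN⁻: pKₐ(HCN) ≈ 9.2
OH⁻: pKₐ(H₂O) ≈ 15.7
H⁻: pKₐ(H₂) ≈ 36
NH₂⁻: pKₐ(NH₃) ≈ 38
Listed from poorest to best leaving group as asked.

NH₂⁻ < H⁻ < OH⁻ < CN⁻ < p-O₂N–C₆H₄–COO⁻ < R'OH < I⁻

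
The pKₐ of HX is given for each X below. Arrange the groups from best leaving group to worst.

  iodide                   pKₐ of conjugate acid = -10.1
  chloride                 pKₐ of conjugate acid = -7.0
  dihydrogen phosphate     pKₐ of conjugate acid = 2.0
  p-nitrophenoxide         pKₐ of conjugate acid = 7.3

Lower conjugate-acid pKₐ ⇒ weaker base ⇒ better leaving group.
Sorting by the given values: iodide (-10.1), chloride (-7.0), dihydrogen phosphate (2.0), p-nitrophenoxide (7.3).

iodide > chloride > dihydrogen phosphate > p-nitrophenoxide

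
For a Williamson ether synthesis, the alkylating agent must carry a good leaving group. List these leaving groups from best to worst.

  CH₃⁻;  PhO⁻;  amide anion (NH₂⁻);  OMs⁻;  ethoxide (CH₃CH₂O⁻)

OMs⁻ > PhO⁻ > ethoxide (CH₃CH₂O⁻) > amide anion (NH₂⁻) > CH₃⁻

Rank by basicity of the departing species: weakest base leaves most easily.
OMs⁻: pKₐ(CH₃SO₃H (MsOH)) ≈ -1.9
PhO⁻: pKₐ(C₆H₅OH (phenol)) ≈ 10
ethoxide (CH₃CH₂O⁻): pKₐ(CH₃CH₂OH) ≈ 16 — strong base; alkoxides do not leave unassisted
amide anion (NH₂⁻): pKₐ(NH₃) ≈ 38
CH₃⁻: pKₐ(CH₄) ≈ 48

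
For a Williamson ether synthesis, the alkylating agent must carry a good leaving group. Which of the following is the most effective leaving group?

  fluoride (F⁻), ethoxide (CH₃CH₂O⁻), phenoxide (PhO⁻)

fluoride (F⁻)

fluoride (F⁻): pKₐ(HF) ≈ 3.2
phenoxide (PhO⁻): pKₐ(C₆H₅OH (phenol)) ≈ 10
ethoxide (CH₃CH₂O⁻): pKₐ(CH₃CH₂OH) ≈ 16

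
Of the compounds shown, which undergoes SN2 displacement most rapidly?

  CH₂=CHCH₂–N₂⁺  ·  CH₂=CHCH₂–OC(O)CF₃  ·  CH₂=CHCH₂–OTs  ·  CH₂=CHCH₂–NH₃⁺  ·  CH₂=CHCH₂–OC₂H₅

CH₂=CHCH₂–N₂⁺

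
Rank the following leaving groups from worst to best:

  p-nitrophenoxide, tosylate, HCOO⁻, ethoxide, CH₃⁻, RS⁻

CH₃⁻ < ethoxide < RS⁻ < p-nitrophenoxide < HCOO⁻ < tosylate

Leaving-group ability tracks the stability of the departed species; conjugate-acid pKₐ is the usual yardstick (lower pKₐ → better LG).
tosylate: pKₐ(p-CH₃C₆H₄SO₃H (TsOH)) ≈ -2.8 — resonance-delocalised arenesulfonate
HCOO⁻: pKₐ(HCOOH) ≈ 3.8 — resonance-stabilised carboxylate
p-nitrophenoxide: pKₐ(p-nitrophenol) ≈ 7.2 — nitro group delocalises the charge; the classic chromogenic LG
RS⁻: pKₐ(RSH (a thiol)) ≈ 10.5 — moderately basic; rarely leaves without activation
ethoxide: pKₐ(CH₃CH₂OH) ≈ 16 — strong base; alkoxides do not leave unassisted
CH₃⁻: pKₐ(CH₄) ≈ 48
Reversing gives the worst-to-best order requested.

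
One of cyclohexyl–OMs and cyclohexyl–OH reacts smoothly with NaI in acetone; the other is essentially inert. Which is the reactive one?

From cyclohexyl–OH the departing group would be OH⁻ (pKₐ(H₂O) ≈ 15.7). Strong base; essentially never leaves without prior activation.
From cyclohexyl–OMs the leaving group is OMs⁻ (pKₐ(CH₃SO₃H (MsOH)) ≈ -1.9). Resonance-delocalised alkanesulfonate.
(In practice cyclohexyl–OMs is made from cyclohexyl–OH by treatment with MsCl / Et₃N, converting the hydroxyl into a mesylate.)

cyclohexyl–OMs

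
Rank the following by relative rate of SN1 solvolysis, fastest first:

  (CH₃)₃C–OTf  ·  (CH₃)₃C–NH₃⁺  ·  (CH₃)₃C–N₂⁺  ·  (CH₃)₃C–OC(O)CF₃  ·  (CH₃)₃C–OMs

With the same alkyl group throughout, only the leaving group differentiates the rates.
Rank by basicity of the departing species: weakest base leaves most easily.
(CH₃)₃C–N₂⁺ loses N₂: no meaningful conjugate acid; N₂ departs as an exceptionally stable neutral molecule
(CH₃)₃C–OTf loses OTf⁻: pKₐ(CF₃SO₃H (triflic acid)) ≈ -14
(CH₃)₃C–OMs loses OMs⁻: pKₐ(CH₃SO₃H (MsOH)) ≈ -1.9
(CH₃)₃C–OC(O)CF₃ loses CF₃COO⁻: pKₐ(CF₃COOH) ≈ 0.2
(CH₃)₃C–NH₃⁺ loses NH₃: pKₐ(NH₄⁺) ≈ 9.2

(CH₃)₃C–N₂⁺ > (CH₃)₃C–OTf > (CH₃)₃C–OMs > (CH₃)₃C–OC(O)CF₃ > (CH₃)₃C–NH₃⁺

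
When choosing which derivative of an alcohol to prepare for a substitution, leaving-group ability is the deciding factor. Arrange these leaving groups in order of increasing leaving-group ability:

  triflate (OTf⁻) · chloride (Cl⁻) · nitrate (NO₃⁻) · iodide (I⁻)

triflate (OTf⁻): pKₐ(CF₃SO₃H (triflic acid)) ≈ -14
iodide (I⁻): pKₐ(HI) ≈ -10
chloride (Cl⁻): pKₐ(HCl) ≈ -7
nitrate (NO₃⁻): pKₐ(HNO₃) ≈ -1.3
Reversing gives the worst-to-best order requested.

nitrate (NO₃⁻) < chloride (Cl⁻) < iodide (I⁻) < triflate (OTf⁻)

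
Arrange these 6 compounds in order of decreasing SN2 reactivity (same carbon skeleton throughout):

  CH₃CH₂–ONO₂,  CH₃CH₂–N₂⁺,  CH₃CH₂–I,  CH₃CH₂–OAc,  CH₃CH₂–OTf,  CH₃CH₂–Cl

CH₃CH₂–N₂⁺ > CH₃CH₂–OTf > CH₃CH₂–I > CH₃CH₂–Cl > CH₃CH₂–ONO₂ > CH₃CH₂–OAc

Same R in every case — rank the leaving groups.
A good leaving group is a weak base: the lower the pKₐ of its conjugate acid, the more readily it departs.
CH₃CH₂–N₂⁺ loses N₂: no meaningful conjugate acid; N₂ departs as an exceptionally stable neutral molecule
CH₃CH₂–OTf loses OTf⁻: pKₐ(CF₃SO₃H (triflic acid)) ≈ -14
CH₃CH₂–I loses I⁻: pKₐ(HI) ≈ -10
CH₃CH₂–Cl loses Cl⁻: pKₐ(HCl) ≈ -7
CH₃CH₂–ONO₂ loses NO₃⁻: pKₐ(HNO₃) ≈ -1.3
CH₃CH₂–OAc loses AcO⁻: pKₐ(CH₃COOH) ≈ 4.8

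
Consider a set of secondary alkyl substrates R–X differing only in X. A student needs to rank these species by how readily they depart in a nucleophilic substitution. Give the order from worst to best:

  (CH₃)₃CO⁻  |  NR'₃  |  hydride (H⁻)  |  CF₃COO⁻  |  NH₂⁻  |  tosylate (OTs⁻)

NH₂⁻ < hydride (H⁻) < (CH₃)₃CO⁻ < NR'₃ < CF₃COO⁻ < tosylate (OTs⁻)

A good leaving group is a weak base: the lower the pKₐ of its conjugate acid, the more readily it departs.
tosylate (OTs⁻): pKₐ(p-CH₃C₆H₄SO₃H (TsOH)) ≈ -2.8
CF₃COO⁻: pKₐ(CF₃COOH) ≈ 0.2
NR'₃: pKₐ(R'₃NH⁺) ≈ 10.7 — neutral but still a fairly strong base; Hofmann-elimination LG
(CH₃)₃CO⁻: pKₐ(t-BuOH) ≈ 18 — bulky, strongly basic alkoxide
hydride (H⁻): pKₐ(H₂) ≈ 36 — extremely strong base; leaves only in special hydride-transfer contexts
NH₂⁻: pKₐ(NH₃) ≈ 38 — extremely strong base; never a leaving group
Reversing gives the worst-to-best order requested.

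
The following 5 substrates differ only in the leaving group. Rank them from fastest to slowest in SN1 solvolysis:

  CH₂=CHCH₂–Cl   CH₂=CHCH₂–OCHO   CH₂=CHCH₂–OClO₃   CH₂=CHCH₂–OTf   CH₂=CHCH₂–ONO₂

Same R in every case — rank the leaving groups.
Rank by basicity of the departing species: weakest base leaves most easily.
CH₂=CHCH₂–OTf loses OTf⁻: pKₐ(CF₃SO₃H (triflic acid)) ≈ -14
CH₂=CHCH₂–OClO₃ loses ClO₄⁻: pKₐ(HClO₄) ≈ -10
CH₂=CHCH₂–Cl loses Cl⁻: pKₐ(HCl) ≈ -7
CH₂=CHCH₂–ONO₂ loses NO₃⁻: pKₐ(HNO₃) ≈ -1.3
CH₂=CHCH₂–OCHO loses HCOO⁻: pKₐ(HCOOH) ≈ 3.8

CH₂=CHCH₂–OTf > CH₂=CHCH₂–OClO₃ > CH₂=CHCH₂–Cl > CH₂=CHCH₂–ONO₂ > CH₂=CHCH₂–OCHO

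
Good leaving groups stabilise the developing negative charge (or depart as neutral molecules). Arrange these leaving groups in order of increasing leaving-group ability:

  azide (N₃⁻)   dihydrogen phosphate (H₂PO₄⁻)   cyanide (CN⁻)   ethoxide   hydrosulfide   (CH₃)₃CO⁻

The more stable X⁻ (or X) is on its own — i.e. the weaker a base it is — the better a leaving group it makes.
dihydrogen phosphate (H₂PO₄⁻): pKₐ(H₃PO₄) ≈ 2.1
azide (N₃⁻): pKₐ(HN₃) ≈ 4.7
hydrosulfide: pKₐ(H₂S) ≈ 7
cyanide (CN⁻): pKₐ(HCN) ≈ 9.2
ethoxide: pKₐ(CH₃CH₂OH) ≈ 16
(CH₃)₃CO⁻: pKₐ(t-BuOH) ≈ 18
Reversing gives the worst-to-best order requested.

(CH₃)₃CO⁻ < ethoxide < cyanide (CN⁻) < hydrosulfide < azide (N₃⁻) < dihydrogen phosphate (H₂PO₄⁻)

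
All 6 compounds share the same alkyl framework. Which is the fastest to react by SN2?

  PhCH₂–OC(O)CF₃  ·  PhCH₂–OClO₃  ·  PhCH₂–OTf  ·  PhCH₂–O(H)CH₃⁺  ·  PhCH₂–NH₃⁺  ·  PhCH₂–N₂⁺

PhCH₂–N₂⁺

Same R in every case — rank the leaving groups.
The more stable X⁻ (or X) is on its own — i.e. the weaker a base it is — the better a leaving group it makes.
PhCH₂–N₂⁺ loses N₂: no meaningful conjugate acid; N₂ departs as an exceptionally stable neutral molecule
PhCH₂–OTf loses OTf⁻: pKₐ(CF₃SO₃H (triflic acid)) ≈ -14
PhCH₂–OClO₃ loses ClO₄⁻: pKₐ(HClO₄) ≈ -10
PhCH₂–O(H)CH₃⁺ loses R'OH: pKₐ(R'OH₂⁺) ≈ -2.4
PhCH₂–OC(O)CF₃ loses CF₃COO⁻: pKₐ(CF₃COOH) ≈ 0.2
PhCH₂–NH₃⁺ loses NH₃: pKₐ(NH₄⁺) ≈ 9.2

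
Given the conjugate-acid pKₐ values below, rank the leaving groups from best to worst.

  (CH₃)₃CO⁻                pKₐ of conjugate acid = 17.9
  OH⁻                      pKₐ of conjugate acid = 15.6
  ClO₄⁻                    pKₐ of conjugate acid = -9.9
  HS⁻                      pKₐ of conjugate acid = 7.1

ClO₄⁻ > HS⁻ > OH⁻ > (CH₃)₃CO⁻

Lower conjugate-acid pKₐ ⇒ weaker base ⇒ better leaving group.
Sorting by the given values: ClO₄⁻ (-9.9), HS⁻ (7.1), OH⁻ (15.6), (CH₃)₃CO⁻ (17.9).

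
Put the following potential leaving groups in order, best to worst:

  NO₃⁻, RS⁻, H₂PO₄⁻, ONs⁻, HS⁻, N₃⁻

ONs⁻: pKₐ(p-O₂NC₆H₄SO₃H) ≈ -3.5
NO₃⁻: pKₐ(HNO₃) ≈ -1.3
H₂PO₄⁻: pKₐ(H₃PO₄) ≈ 2.1
N₃⁻: pKₐ(HN₃) ≈ 4.7
HS⁻: pKₐ(H₂S) ≈ 7
RS⁻: pKₐ(RSH (a thiol)) ≈ 10.5

ONs⁻ > NO₃⁻ > H₂PO₄⁻ > N₃⁻ > HS⁻ > RS⁻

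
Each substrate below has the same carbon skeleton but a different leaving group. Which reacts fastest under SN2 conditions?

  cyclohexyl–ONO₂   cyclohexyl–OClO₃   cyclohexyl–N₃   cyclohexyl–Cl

The skeletons are identical, so relative rate is governed entirely by leaving-group ability.
The more stable X⁻ (or X) is on its own — i.e. the weaker a base it is — the better a leaving group it makes.
cyclohexyl–OClO₃ loses ClO₄⁻: pKₐ(HClO₄) ≈ -10
cyclohexyl–Cl loses Cl⁻: pKₐ(HCl) ≈ -7
cyclohexyl–ONO₂ loses NO₃⁻: pKₐ(HNO₃) ≈ -1.3
cyclohexyl–N₃ loses N₃⁻: pKₐ(HN₃) ≈ 4.7

cyclohexyl–OClO₃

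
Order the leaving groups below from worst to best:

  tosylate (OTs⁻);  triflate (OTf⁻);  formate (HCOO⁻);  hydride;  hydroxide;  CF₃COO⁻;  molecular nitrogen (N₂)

molecular nitrogen (N₂): no meaningful conjugate acid; N₂ departs as an exceptionally stable neutral molecule
triflate (OTf⁻): pKₐ(CF₃SO₃H (triflic acid)) ≈ -14 — charge spread over three oxygens and a CF₃ group; the premier leaving group in synthesis
tosylate (OTs⁻): pKₐ(p-CH₃C₆H₄SO₃H (TsOH)) ≈ -2.8
CF₃COO⁻: pKₐ(CF₃COOH) ≈ 0.2 — strongly electron-withdrawing CF₃ stabilises the carboxylate
formate (HCOO⁻): pKₐ(HCOOH) ≈ 3.8 — resonance-stabilised carboxylate
hydroxide: pKₐ(H₂O) ≈ 15.7 — strong base; essentially never leaves without prior activation
hydride: pKₐ(H₂) ≈ 36 — extremely strong base; leaves only in special hydride-transfer contexts
Listed from poorest to best leaving group as asked.

hydride < hydroxide < formate (HCOO⁻) < CF₃COO⁻ < tosylate (OTs⁻) < triflate (OTf⁻) < molecular nitrogen (N₂)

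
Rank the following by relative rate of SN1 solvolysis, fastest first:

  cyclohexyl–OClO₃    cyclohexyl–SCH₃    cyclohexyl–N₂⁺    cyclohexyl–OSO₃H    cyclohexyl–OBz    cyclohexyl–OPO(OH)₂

With the same alkyl group throughout, only the leaving group differentiates the rates.
The more stable X⁻ (or X) is on its own — i.e. the weaker a base it is — the better a leaving group it makes.
cyclohexyl–N₂⁺ loses N₂: no meaningful conjugate acid; N₂ departs as an exceptionally stable neutral molecule
cyclohexyl–OClO₃ loses ClO₄⁻: pKₐ(HClO₄) ≈ -10
cyclohexyl–OSO₃H loses HSO₄⁻: pKₐ(H₂SO₄) ≈ -3
cyclohexyl–OPO(OH)₂ loses H₂PO₄⁻: pKₐ(H₃PO₄) ≈ 2.1
cyclohexyl–OBz loses PhCOO⁻: pKₐ(C₆H₅COOH) ≈ 4.2
cyclohexyl–SCH₃ loses RS⁻: pKₐ(RSH (a thiol)) ≈ 10.5

cyclohexyl–N₂⁺ > cyclohexyl–OClO₃ > cyclohexyl–OSO₃H > cyclohexyl–OPO(OH)₂ > cyclohexyl–OBz > cyclohexyl–SCH₃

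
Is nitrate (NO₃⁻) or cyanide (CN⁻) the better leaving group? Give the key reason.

nitrate (NO₃⁻)

nitrate (NO₃⁻) is the better leaving group.
pKₐ(HNO₃) ≈ -1.3 versus pKₐ(HCN) ≈ 9.2: nitrate (NO₃⁻) is the much weaker base.
Resonance-delocalised over three oxygens.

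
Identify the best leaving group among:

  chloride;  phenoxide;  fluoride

chloride

The more stable X⁻ (or X) is on its own — i.e. the weaker a base it is — the better a leaving group it makes.
chloride: pKₐ(HCl) ≈ -7
fluoride: pKₐ(HF) ≈ 3.2
phenoxide: pKₐ(C₆H₅OH (phenol)) ≈ 10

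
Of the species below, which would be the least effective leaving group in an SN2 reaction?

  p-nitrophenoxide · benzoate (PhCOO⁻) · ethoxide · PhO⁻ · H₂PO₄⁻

Leaving-group ability tracks the stability of the departed species; conjugate-acid pKₐ is the usual yardstick (lower pKₐ → better LG).
H₂PO₄⁻: pKₐ(H₃PO₄) ≈ 2.1
benzoate (PhCOO⁻): pKₐ(C₆H₅COOH) ≈ 4.2
p-nitrophenoxide: pKₐ(p-nitrophenol) ≈ 7.2
PhO⁻: pKₐ(C₆H₅OH (phenol)) ≈ 10
ethoxide: pKₐ(CH₃CH₂OH) ≈ 16

ethoxide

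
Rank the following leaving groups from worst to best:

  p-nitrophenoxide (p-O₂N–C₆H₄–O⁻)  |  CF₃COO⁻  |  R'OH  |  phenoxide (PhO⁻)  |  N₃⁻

A good leaving group is a weak base: the lower the pKₐ of its conjugate acid, the more readily it departs.
R'OH: pKₐ(R'OH₂⁺) ≈ -2.4 — neutral; leaves from a protonated ether (an oxonium ion, R–O(H)R'⁺)
CF₃COO⁻: pKₐ(CF₃COOH) ≈ 0.2 — strongly electron-withdrawing CF₃ stabilises the carboxylate
N₃⁻: pKₐ(HN₃) ≈ 4.7 — linear, resonance-stabilised
p-nitrophenoxide (p-O₂N–C₆H₄–O⁻): pKₐ(p-nitrophenol) ≈ 7.2
phenoxide (PhO⁻): pKₐ(C₆H₅OH (phenol)) ≈ 10 — resonance into the ring helps, but still a poor LG
Listed from poorest to best leaving group as asked.

phenoxide (PhO⁻) < p-nitrophenoxide (p-O₂N–C₆H₄–O⁻) < N₃⁻ < CF₃COO⁻ < R'OH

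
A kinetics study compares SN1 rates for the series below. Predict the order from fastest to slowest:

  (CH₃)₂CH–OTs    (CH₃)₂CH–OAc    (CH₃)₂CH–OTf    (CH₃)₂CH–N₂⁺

(CH₃)₂CH–N₂⁺ > (CH₃)₂CH–OTf > (CH₃)₂CH–OTs > (CH₃)₂CH–OAc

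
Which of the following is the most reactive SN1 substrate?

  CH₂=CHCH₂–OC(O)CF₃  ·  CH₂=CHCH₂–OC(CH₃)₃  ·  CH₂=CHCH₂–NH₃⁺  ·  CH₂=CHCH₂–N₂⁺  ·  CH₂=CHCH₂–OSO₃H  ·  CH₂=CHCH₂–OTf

The skeletons are identical, so relative rate is governed entirely by leaving-group ability.
The more stable X⁻ (or X) is on its own — i.e. the weaker a base it is — the better a leaving group it makes.
CH₂=CHCH₂–N₂⁺ loses N₂: no meaningful conjugate acid; N₂ departs as an exceptionally stable neutral molecule
CH₂=CHCH₂–OTf loses OTf⁻: pKₐ(CF₃SO₃H (triflic acid)) ≈ -14
CH₂=CHCH₂–OSO₃H loses HSO₄⁻: pKₐ(H₂SO₄) ≈ -3
CH₂=CHCH₂–OC(O)CF₃ loses CF₃COO⁻: pKₐ(CF₃COOH) ≈ 0.2
CH₂=CHCH₂–NH₃⁺ loses NH₃: pKₐ(NH₄⁺) ≈ 9.2
CH₂=CHCH₂–OC(CH₃)₃ loses (CH₃)₃CO⁻: pKₐ(t-BuOH) ≈ 18

CH₂=CHCH₂–N₂⁺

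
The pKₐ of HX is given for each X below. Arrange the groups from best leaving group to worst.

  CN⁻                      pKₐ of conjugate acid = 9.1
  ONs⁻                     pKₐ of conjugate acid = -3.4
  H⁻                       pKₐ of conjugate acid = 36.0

Lower conjugate-acid pKₐ ⇒ weaker base ⇒ better leaving group.
Sorting by the given values: ONs⁻ (-3.4), CN⁻ (9.1), H⁻ (36.0).

ONs⁻ > CN⁻ > H⁻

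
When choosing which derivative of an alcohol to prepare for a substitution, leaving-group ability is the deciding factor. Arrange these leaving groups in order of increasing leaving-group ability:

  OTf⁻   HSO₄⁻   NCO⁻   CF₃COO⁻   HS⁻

HS⁻ < NCO⁻ < CF₃COO⁻ < HSO₄⁻ < OTf⁻

A good leaving group is a weak base: the lower the pKₐ of its conjugate acid, the more readily it departs.
OTf⁻: pKₐ(CF₃SO₃H (triflic acid)) ≈ -14
HSO₄⁻: pKₐ(H₂SO₄) ≈ -3 — conjugate base of a strong mineral acid
CF₃COO⁻: pKₐ(CF₃COOH) ≈ 0.2
NCO⁻: pKₐ(HOCN) ≈ 3.5 — resonance between N and O
HS⁻: pKₐ(H₂S) ≈ 7 — larger and more polarisable than the oxygen analogue
Listed from poorest to best leaving group as asked.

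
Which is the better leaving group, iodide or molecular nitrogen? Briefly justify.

molecular nitrogen is the better leaving group.
N₂ is the ultimate leaving group — it departs as an exceptionally stable neutral molecule, whereas iodide (pKₐ(HI) ≈ -10) is far more basic.

molecular nitrogen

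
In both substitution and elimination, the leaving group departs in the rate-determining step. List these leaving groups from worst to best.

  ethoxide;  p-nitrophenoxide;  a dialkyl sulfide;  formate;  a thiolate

The more stable X⁻ (or X) is on its own — i.e. the weaker a base it is — the better a leaving group it makes.
a dialkyl sulfide: pKₐ(R'₂SH⁺) ≈ -7
formate: pKₐ(HCOOH) ≈ 3.8 — resonance-stabilised carboxylate
p-nitrophenoxide: pKₐ(p-nitrophenol) ≈ 7.2 — nitro group delocalises the charge; the classic chromogenic LG
a thiolate: pKₐ(RSH (a thiol)) ≈ 10.5
ethoxide: pKₐ(CH₃CH₂OH) ≈ 16 — strong base; alkoxides do not leave unassisted
The question asks for worst first, so the sequence is read in increasing leaving-group ability.

ethoxide < a thiolate < p-nitrophenoxide < formate < a dialkyl sulfide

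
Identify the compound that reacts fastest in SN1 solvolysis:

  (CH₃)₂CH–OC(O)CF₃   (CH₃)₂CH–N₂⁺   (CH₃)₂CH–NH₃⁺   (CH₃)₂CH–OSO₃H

Identical carbon frameworks mean the comparison reduces to leaving-group quality.
The more stable X⁻ (or X) is on its own — i.e. the weaker a base it is — the better a leaving group it makes.
(CH₃)₂CH–N₂⁺ loses N₂: no meaningful conjugate acid; N₂ departs as an exceptionally stable neutral molecule
(CH₃)₂CH–OSO₃H loses HSO₄⁻: pKₐ(H₂SO₄) ≈ -3
(CH₃)₂CH–OC(O)CF₃ loses CF₃COO⁻: pKₐ(CF₃COOH) ≈ 0.2
(CH₃)₂CH–NH₃⁺ loses NH₃: pKₐ(NH₄⁺) ≈ 9.2

(CH₃)₂CH–N₂⁺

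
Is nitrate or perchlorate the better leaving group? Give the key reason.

perchlorate

perchlorate is the better leaving group.
pKₐ(HClO₄) ≈ -10 versus pKₐ(HNO₃) ≈ -1.3: perchlorate is the much weaker base.
Extremely weak base; rarely used for safety reasons.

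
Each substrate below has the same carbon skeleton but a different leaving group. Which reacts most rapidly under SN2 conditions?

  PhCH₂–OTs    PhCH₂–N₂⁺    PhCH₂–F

The skeletons are identical, so relative rate is governed entirely by leaving-group ability.
A good leaving group is a weak base: the lower the pKₐ of its conjugate acid, the more readily it departs.
PhCH₂–N₂⁺ loses N₂: no meaningful conjugate acid; N₂ departs as an exceptionally stable neutral molecule
PhCH₂–OTs loses OTs⁻: pKₐ(p-CH₃C₆H₄SO₃H (TsOH)) ≈ -2.8
PhCH₂–F loses F⁻: pKₐ(HF) ≈ 3.2

PhCH₂–N₂⁺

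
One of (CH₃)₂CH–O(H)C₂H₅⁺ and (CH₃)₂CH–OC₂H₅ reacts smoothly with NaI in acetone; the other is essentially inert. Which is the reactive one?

(CH₃)₂CH–O(H)C₂H₅⁺

From (CH₃)₂CH–OC₂H₅ the departing group would be CH₃CH₂O⁻ (pKₐ(CH₃CH₂OH) ≈ 16). Strong base; alkoxides do not leave unassisted.
From (CH₃)₂CH–O(H)C₂H₅⁺ the leaving group is R'OH (pKₐ(R'OH₂⁺) ≈ -2.4). Neutral; leaves from a protonated ether (an oxonium ion, R–O(H)R'⁺).
(In practice (CH₃)₂CH–O(H)C₂H₅⁺ is made from (CH₃)₂CH–OC₂H₅ by protonation with concentrated HBr, allowing neutral ethanol, rather than ethoxide, to depart.)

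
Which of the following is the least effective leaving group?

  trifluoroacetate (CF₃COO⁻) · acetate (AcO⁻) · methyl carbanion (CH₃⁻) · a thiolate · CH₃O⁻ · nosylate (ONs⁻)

methyl carbanion (CH₃⁻)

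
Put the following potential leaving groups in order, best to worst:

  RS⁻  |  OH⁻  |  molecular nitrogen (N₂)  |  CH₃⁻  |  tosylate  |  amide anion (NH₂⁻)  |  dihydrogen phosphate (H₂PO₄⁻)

molecular nitrogen (N₂) > tosylate > dihydrogen phosphate (H₂PO₄⁻) > RS⁻ > OH⁻ > amide anion (NH₂⁻) > CH₃⁻

The more stable X⁻ (or X) is on its own — i.e. the weaker a base it is — the better a leaving group it makes.
molecular nitrogen (N₂): no meaningful conjugate acid; N₂ departs as an exceptionally stable neutral molecule
tosylate: pKₐ(p-CH₃C₆H₄SO₃H (TsOH)) ≈ -2.8 — resonance-delocalised arenesulfonate
dihydrogen phosphate (H₂PO₄⁻): pKₐ(H₃PO₄) ≈ 2.1
RS⁻: pKₐ(RSH (a thiol)) ≈ 10.5
OH⁻: pKₐ(H₂O) ≈ 15.7
amide anion (NH₂⁻): pKₐ(NH₃) ≈ 38
CH₃⁻: pKₐ(CH₄) ≈ 48 — unstabilised carbanion; the worst conceivable leaving group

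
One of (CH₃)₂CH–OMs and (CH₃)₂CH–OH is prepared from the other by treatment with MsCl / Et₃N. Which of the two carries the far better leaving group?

From (CH₃)₂CH–OH the departing group would be OH⁻ (pKₐ(H₂O) ≈ 15.7). Strong base; essentially never leaves without prior activation.
From (CH₃)₂CH–OMs the leaving group is OMs⁻ (pKₐ(CH₃SO₃H (MsOH)) ≈ -1.9). Resonance-delocalised alkanesulfonate.
Treatment with MsCl / Et₃N works by converting the hydroxyl into a mesylate, making (CH₃)₂CH–OMs enormously more reactive.

(CH₃)₂CH–OMs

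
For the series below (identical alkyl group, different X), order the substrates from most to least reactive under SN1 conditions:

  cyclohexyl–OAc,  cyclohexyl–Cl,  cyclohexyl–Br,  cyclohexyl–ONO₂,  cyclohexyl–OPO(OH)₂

cyclohexyl–Br > cyclohexyl–Cl > cyclohexyl–ONO₂ > cyclohexyl–OPO(OH)₂ > cyclohexyl–OAc

Same R in every case — rank the leaving groups.
Leaving-group ability tracks the stability of the departed species; conjugate-acid pKₐ is the usual yardstick (lower pKₐ → better LG).
cyclohexyl–Br loses Br⁻: pKₐ(HBr) ≈ -9
cyclohexyl–Cl loses Cl⁻: pKₐ(HCl) ≈ -7
cyclohexyl–ONO₂ loses NO₃⁻: pKₐ(HNO₃) ≈ -1.3
cyclohexyl–OPO(OH)₂ loses H₂PO₄⁻: pKₐ(H₃PO₄) ≈ 2.1
cyclohexyl–OAc loses AcO⁻: pKₐ(CH₃COOH) ≈ 4.8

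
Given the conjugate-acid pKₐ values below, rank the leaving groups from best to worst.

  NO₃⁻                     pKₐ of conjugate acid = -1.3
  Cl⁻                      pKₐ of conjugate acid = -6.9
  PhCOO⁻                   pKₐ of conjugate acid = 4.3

Cl⁻ > NO₃⁻ > PhCOO⁻

Lower conjugate-acid pKₐ ⇒ weaker base ⇒ better leaving group.
Sorting by the given values: Cl⁻ (-6.9), NO₃⁻ (-1.3), PhCOO⁻ (4.3).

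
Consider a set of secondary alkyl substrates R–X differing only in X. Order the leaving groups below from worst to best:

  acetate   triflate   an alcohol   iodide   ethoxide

ethoxide < acetate < an alcohol < iodide < triflate

A good leaving group is a weak base: the lower the pKₐ of its conjugate acid, the more readily it departs.
triflate: pKₐ(CF₃SO₃H (triflic acid)) ≈ -14 — charge spread over three oxygens and a CF₃ group; the premier leaving group in synthesis
iodide: pKₐ(HI) ≈ -10
an alcohol: pKₐ(R'OH₂⁺) ≈ -2.4 — neutral; leaves from a protonated ether (an oxonium ion, R–O(H)R'⁺)
acetate: pKₐ(CH₃COOH) ≈ 4.8
ethoxide: pKₐ(CH₃CH₂OH) ≈ 16 — strong base; alkoxides do not leave unassisted
Reversing gives the worst-to-best order requested.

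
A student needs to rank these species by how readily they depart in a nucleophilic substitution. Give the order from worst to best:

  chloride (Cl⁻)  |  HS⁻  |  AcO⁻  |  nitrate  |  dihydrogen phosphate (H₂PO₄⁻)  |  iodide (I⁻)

HS⁻ < AcO⁻ < dihydrogen phosphate (H₂PO₄⁻) < nitrate < chloride (Cl⁻) < iodide (I⁻)

iodide (I⁻): pKₐ(HI) ≈ -10 — large, highly polarisable; very weak base
chloride (Cl⁻): pKₐ(HCl) ≈ -7
nitrate: pKₐ(HNO₃) ≈ -1.3 — resonance-delocalised over three oxygens
dihydrogen phosphate (H₂PO₄⁻): pKₐ(H₃PO₄) ≈ 2.1 — moderate base; biological leaving group after further activation
AcO⁻: pKₐ(CH₃COOH) ≈ 4.8
HS⁻: pKₐ(H₂S) ≈ 7 — larger and more polarisable than the oxygen analogue
The question asks for worst first, so the sequence is read in increasing leaving-group ability.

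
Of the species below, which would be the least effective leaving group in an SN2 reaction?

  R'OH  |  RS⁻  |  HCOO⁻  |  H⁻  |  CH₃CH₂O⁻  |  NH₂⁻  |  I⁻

A good leaving group is a weak base: the lower the pKₐ of its conjugate acid, the more readily it departs.
I⁻: pKₐ(HI) ≈ -10
R'OH: pKₐ(R'OH₂⁺) ≈ -2.4
HCOO⁻: pKₐ(HCOOH) ≈ 3.8
RS⁻: pKₐ(RSH (a thiol)) ≈ 10.5
CH₃CH₂O⁻: pKₐ(CH₃CH₂OH) ≈ 16
H⁻: pKₐ(H₂) ≈ 36
NH₂⁻: pKₐ(NH₃) ≈ 38

NH₂⁻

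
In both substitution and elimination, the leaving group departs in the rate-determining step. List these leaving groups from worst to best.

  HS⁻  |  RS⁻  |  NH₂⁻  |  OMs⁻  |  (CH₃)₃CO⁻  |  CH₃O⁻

The more stable X⁻ (or X) is on its own — i.e. the weaker a base it is — the better a leaving group it makes.
OMs⁻: pKₐ(CH₃SO₃H (MsOH)) ≈ -1.9
HS⁻: pKₐ(H₂S) ≈ 7
RS⁻: pKₐ(RSH (a thiol)) ≈ 10.5
CH₃O⁻: pKₐ(CH₃OH) ≈ 15.5
(CH₃)₃CO⁻: pKₐ(t-BuOH) ≈ 18
NH₂⁻: pKₐ(NH₃) ≈ 38
Listed from poorest to best leaving group as asked.

NH₂⁻ < (CH₃)₃CO⁻ < CH₃O⁻ < RS⁻ < HS⁻ < OMs⁻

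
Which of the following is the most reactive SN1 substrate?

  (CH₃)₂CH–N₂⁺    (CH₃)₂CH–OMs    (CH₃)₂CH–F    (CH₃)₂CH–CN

Same R in every case — rank the leaving groups.
Rank by basicity of the departing species: weakest base leaves most easily.
(CH₃)₂CH–N₂⁺ loses N₂: no meaningful conjugate acid; N₂ departs as an exceptionally stable neutral molecule
(CH₃)₂CH–OMs loses OMs⁻: pKₐ(CH₃SO₃H (MsOH)) ≈ -1.9
(CH₃)₂CH–F loses F⁻: pKₐ(HF) ≈ 3.2
(CH₃)₂CH–CN loses CN⁻: pKₐ(HCN) ≈ 9.2

(CH₃)₂CH–N₂⁺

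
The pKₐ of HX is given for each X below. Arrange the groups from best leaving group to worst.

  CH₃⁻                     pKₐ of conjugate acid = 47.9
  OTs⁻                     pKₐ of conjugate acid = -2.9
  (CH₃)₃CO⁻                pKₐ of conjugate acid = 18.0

OTs⁻ > (CH₃)₃CO⁻ > CH₃⁻

Lower conjugate-acid pKₐ ⇒ weaker base ⇒ better leaving group.
Sorting by the given values: OTs⁻ (-2.9), (CH₃)₃CO⁻ (18.0), CH₃⁻ (47.9).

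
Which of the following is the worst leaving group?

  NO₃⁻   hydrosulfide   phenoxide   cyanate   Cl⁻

phenoxide

Rank by basicity of the departing species: weakest base leaves most easily.
Cl⁻: pKₐ(HCl) ≈ -7
NO₃⁻: pKₐ(HNO₃) ≈ -1.3
cyanate: pKₐ(HOCN) ≈ 3.5
hydrosulfide: pKₐ(H₂S) ≈ 7
phenoxide: pKₐ(C₆H₅OH (phenol)) ≈ 10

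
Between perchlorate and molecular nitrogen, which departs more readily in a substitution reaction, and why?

molecular nitrogen

molecular nitrogen is the better leaving group.
N₂ is the ultimate leaving group — it departs as an exceptionally stable neutral molecule, whereas perchlorate (pKₐ(HClO₄) ≈ -10) is far more basic.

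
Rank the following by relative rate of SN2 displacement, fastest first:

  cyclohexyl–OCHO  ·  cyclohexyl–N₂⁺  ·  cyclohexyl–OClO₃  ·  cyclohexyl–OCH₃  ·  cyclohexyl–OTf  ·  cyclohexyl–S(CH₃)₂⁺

With the same alkyl group throughout, only the leaving group differentiates the rates.
Leaving-group ability tracks the stability of the departed species; conjugate-acid pKₐ is the usual yardstick (lower pKₐ → better LG).
cyclohexyl–N₂⁺ loses N₂: no meaningful conjugate acid; N₂ departs as an exceptionally stable neutral molecule
cyclohexyl–OTf loses OTf⁻: pKₐ(CF₃SO₃H (triflic acid)) ≈ -14
cyclohexyl–OClO₃ loses ClO₄⁻: pKₐ(HClO₄) ≈ -10
cyclohexyl–S(CH₃)₂⁺ loses SR'₂: pKₐ(R'₂SH⁺) ≈ -7
cyclohexyl–OCHO loses HCOO⁻: pKₐ(HCOOH) ≈ 3.8
cyclohexyl–OCH₃ loses CH₃O⁻: pKₐ(CH₃OH) ≈ 15.5

cyclohexyl–N₂⁺ > cyclohexyl–OTf > cyclohexyl–OClO₃ > cyclohexyl–S(CH₃)₂⁺ > cyclohexyl–OCHO > cyclohexyl–OCH₃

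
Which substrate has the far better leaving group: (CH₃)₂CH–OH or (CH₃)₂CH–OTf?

From (CH₃)₂CH–OH the departing group would be OH⁻ (pKₐ(H₂O) ≈ 15.7). Strong base; essentially never leaves without prior activation.
From (CH₃)₂CH–OTf the leaving group is OTf⁻ (pKₐ(CF₃SO₃H (triflic acid)) ≈ -14). Charge spread over three oxygens and a CF₃ group; the premier leaving group in synthesis.
(In practice (CH₃)₂CH–OTf is made from (CH₃)₂CH–OH by treatment with Tf₂O / 2,6-lutidine, converting the hydroxyl into a triflate.)

(CH₃)₂CH–OTf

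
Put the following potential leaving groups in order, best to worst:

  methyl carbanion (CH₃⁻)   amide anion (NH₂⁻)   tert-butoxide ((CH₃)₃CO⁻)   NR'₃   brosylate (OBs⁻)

brosylate (OBs⁻) > NR'₃ > tert-butoxide ((CH₃)₃CO⁻) > amide anion (NH₂⁻) > methyl carbanion (CH₃⁻)

brosylate (OBs⁻): pKₐ(p-BrC₆H₄SO₃H) ≈ -2.8
NR'₃: pKₐ(R'₃NH⁺) ≈ 10.7
tert-butoxide ((CH₃)₃CO⁻): pKₐ(t-BuOH) ≈ 18 — bulky, strongly basic alkoxide
amide anion (NH₂⁻): pKₐ(NH₃) ≈ 38 — extremely strong base; never a leaving group
methyl carbanion (CH₃⁻): pKₐ(CH₄) ≈ 48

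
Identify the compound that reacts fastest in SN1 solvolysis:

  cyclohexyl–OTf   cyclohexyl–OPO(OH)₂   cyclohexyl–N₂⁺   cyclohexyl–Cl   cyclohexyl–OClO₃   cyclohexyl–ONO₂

The skeletons are identical, so relative rate is governed entirely by leaving-group ability.
A good leaving group is a weak base: the lower the pKₐ of its conjugate acid, the more readily it departs.
cyclohexyl–N₂⁺ loses N₂: no meaningful conjugate acid; N₂ departs as an exceptionally stable neutral molecule
cyclohexyl–OTf loses OTf⁻: pKₐ(CF₃SO₃H (triflic acid)) ≈ -14
cyclohexyl–OClO₃ loses ClO₄⁻: pKₐ(HClO₄) ≈ -10
cyclohexyl–Cl loses Cl⁻: pKₐ(HCl) ≈ -7
cyclohexyl–ONO₂ loses NO₃⁻: pKₐ(HNO₃) ≈ -1.3
cyclohexyl–OPO(OH)₂ loses H₂PO₄⁻: pKₐ(H₃PO₄) ≈ 2.1

cyclohexyl–N₂⁺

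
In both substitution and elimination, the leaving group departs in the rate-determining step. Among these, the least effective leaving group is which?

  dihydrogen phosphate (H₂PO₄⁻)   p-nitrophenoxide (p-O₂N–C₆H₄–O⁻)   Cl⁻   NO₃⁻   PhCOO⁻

p-nitrophenoxide (p-O₂N–C₆H₄–O⁻)

Rank by basicity of the departing species: weakest base leaves most easily.
Cl⁻: pKₐ(HCl) ≈ -7
NO₃⁻: pKₐ(HNO₃) ≈ -1.3
dihydrogen phosphate (H₂PO₄⁻): pKₐ(H₃PO₄) ≈ 2.1
PhCOO⁻: pKₐ(C₆H₅COOH) ≈ 4.2
p-nitrophenoxide (p-O₂N–C₆H₄–O⁻): pKₐ(p-nitrophenol) ≈ 7.2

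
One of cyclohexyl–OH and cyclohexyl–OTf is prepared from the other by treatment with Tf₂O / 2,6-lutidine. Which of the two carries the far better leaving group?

From cyclohexyl–OH the departing group would be OH⁻ (pKₐ(H₂O) ≈ 15.7). Strong base; essentially never leaves without prior activation.
From cyclohexyl–OTf the leaving group is OTf⁻ (pKₐ(CF₃SO₃H (triflic acid)) ≈ -14). Charge spread over three oxygens and a CF₃ group; the premier leaving group in synthesis.
Treatment with Tf₂O / 2,6-lutidine works by converting the hydroxyl into a triflate, making cyclohexyl–OTf enormously more reactive.

cyclohexyl–OTf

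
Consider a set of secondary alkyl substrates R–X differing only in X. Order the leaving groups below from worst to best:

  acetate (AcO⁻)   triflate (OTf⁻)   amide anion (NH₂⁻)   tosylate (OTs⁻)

Rank by basicity of the departing species: weakest base leaves most easily.
triflate (OTf⁻): pKₐ(CF₃SO₃H (triflic acid)) ≈ -14 — charge spread over three oxygens and a CF₃ group; the premier leaving group in synthesis
tosylate (OTs⁻): pKₐ(p-CH₃C₆H₄SO₃H (TsOH)) ≈ -2.8 — resonance-delocalised arenesulfonate
acetate (AcO⁻): pKₐ(CH₃COOH) ≈ 4.8 — resonance-stabilised but still a weak base
amide anion (NH₂⁻): pKₐ(NH₃) ≈ 38
The question asks for worst first, so the sequence is read in increasing leaving-group ability.

amide anion (NH₂⁻) < acetate (AcO⁻) < tosylate (OTs⁻) < triflate (OTf⁻)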